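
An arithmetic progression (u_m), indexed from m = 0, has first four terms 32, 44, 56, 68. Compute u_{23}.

308

Common difference d = 12.
u_m = 32 + (m - 0)·12.
u_{23} = 32 + 23·12 = 308.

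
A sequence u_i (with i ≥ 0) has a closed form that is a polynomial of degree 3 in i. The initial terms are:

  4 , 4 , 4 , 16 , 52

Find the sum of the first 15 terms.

1st diffs: 0, 0, 12, 36.
2nd diffs: 0, 12, 24.
3rd diffs: 12, 12 (constant).
So u_i = 2i^3 - 6i^2 + 4i + 4.
Continuing: …, 124, 244, 424, 676, …, u_{14} = 4372.
Summing i = 0..14 (15 terms) gives 16440.

16440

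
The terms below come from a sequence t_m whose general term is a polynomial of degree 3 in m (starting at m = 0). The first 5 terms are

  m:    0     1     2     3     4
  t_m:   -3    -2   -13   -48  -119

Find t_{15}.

1st diffs: 1, -11, -35, -71.
2nd diffs: -12, -24, -36.
3rd diffs: -12, -12 (constant).
Newton forward-difference form: t_m = -3 + 1·C(m,1) + (-12)·C(m,2) + (-12)·C(m,3).
At m = 15: m = 15, so t_{15} = -3 + 15 - 1260 - 5460 = -6708.

-6708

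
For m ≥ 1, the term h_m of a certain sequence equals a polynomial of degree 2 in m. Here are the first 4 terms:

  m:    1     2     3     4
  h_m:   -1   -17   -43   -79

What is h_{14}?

-989

1st diffs: -16, -26, -36.
2nd diffs: -10, -10 (constant).
Newton forward-difference form: h_m = -1 + (-16)·C(m-1,1) + (-10)·C(m-1,2).
At m = 14: m-1 = 13, so h_{14} = -1 - 208 - 780 = -989.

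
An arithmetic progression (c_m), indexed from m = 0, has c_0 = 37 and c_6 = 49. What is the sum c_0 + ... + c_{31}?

2176

Common difference d = (49 - 37) / (6 - 0) = 2.
c_m = 37 + (m - 0)·2.
c_{31} = 99; S = 32·(37 + 99)/2 = 2176.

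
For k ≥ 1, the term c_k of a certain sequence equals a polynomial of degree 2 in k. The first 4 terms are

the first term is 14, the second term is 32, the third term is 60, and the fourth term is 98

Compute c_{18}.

1680

1st diffs: 18, 28, 38.
2nd diffs: 10, 10 (constant).
So c_k = 5k^2 + 3k + 6.
Evaluating at k = 18 gives c_{18} = 1680.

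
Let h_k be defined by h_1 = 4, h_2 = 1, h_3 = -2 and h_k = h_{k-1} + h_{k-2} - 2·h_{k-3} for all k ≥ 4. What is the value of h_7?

Step forward from the initial values:
h_4 = -9; h_5 = -13; h_6 = -18; h_7 = -13.

-13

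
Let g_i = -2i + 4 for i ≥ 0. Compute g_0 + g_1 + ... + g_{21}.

Over i = 0..21: Σi = 231.
Total = (-2)·231 + (4)·22 = -374.

-374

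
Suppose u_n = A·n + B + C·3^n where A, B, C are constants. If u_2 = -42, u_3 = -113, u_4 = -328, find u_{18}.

At n = 2, 3, 4: 2A + B + 9C = -42; 3A + B + 27C = -113; 4A + B + 81C = -328.
Subtracting the first from the second: A + 18C = -71.
Subtracting the second from the third: A + 54C = -215.
Solving: C = -4, A = 1, then B = -8.
Therefore u_{18} = 18 + (-8) + (-4)·387420489 = -1549681946.

-1549681946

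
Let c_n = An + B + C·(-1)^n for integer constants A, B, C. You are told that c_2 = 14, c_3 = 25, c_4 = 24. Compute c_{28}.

144

Write the equations: 2A + B + C = 14; 3A + B - C = 25; 4A + B + C = 24.
Subtracting the first from the second: A - 2C = 11.
Subtracting the second from the third: A + 2C = -1.
Solving: C = -3, A = 5, then B = 7.
Hence c_{28} = 5·28 + 7 + (-3)·1 = 144.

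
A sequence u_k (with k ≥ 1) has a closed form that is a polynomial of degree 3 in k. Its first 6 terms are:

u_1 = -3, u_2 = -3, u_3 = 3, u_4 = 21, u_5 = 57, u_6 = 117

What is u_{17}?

1st diffs: 0, 6, 18, 36, 60.
2nd diffs: 6, 12, 18, 24.
3rd diffs: 6, 6, 6 (constant).
So u_k = k^3 - 3k^2 + 2k - 3.
Evaluating at k = 17 gives u_{17} = 4077.

4077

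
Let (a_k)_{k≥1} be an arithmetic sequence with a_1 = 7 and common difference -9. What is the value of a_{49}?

a_k = 7 + (k - 1)·(-9).
a_{49} = 7 + 48·(-9) = -425.

-425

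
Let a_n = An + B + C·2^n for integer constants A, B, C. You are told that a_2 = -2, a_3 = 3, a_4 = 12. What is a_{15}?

32775

At n = 2, 3, 4: 2A + B + 4C = -2; 3A + B + 8C = 3; 4A + B + 16C = 12.
Subtracting the first from the second: A + 4C = 5.
Subtracting the second from the third: A + 8C = 9.
Solving: C = 1, A = 1, then B = -8.
Hence a_{15} = 1·15 + (-8) + 1·32768 = 32775.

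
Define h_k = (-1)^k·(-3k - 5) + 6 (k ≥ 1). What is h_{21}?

(-1)^21 = -1; -3k - 5 at k=21 is -68; so h_{21} = 74.

74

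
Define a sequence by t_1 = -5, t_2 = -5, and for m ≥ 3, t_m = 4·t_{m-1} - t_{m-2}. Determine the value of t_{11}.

-553855

t_3 = -15, t_4 = -55, t_5 = -205, t_6 = -765, t_7 = -2855, t_8 = -10655, t_9 = -39765, t_{10} = -148405, t_{11} = -553855.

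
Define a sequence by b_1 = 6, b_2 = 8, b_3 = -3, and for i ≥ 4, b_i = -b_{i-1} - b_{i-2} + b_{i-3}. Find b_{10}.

Step forward from the initial values:
b_4 = 1  b_5 = 10  b_6 = -14  b_7 = 5  b_8 = 19  b_9 = -38  b_{10} = 24.

24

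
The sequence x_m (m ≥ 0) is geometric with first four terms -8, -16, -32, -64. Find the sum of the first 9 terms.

Common ratio r = 2.
x_m = (-8)·2^(m-0).
S = (-8)·(2^9 - 1)/(2 - 1) = (-8)·(512 - 1)/(1) = -4088.

-4088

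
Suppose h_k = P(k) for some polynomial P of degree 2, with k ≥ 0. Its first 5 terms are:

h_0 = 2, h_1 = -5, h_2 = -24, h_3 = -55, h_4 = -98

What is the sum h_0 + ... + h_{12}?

1st diffs: -7, -19, -31, -43.
2nd diffs: -12, -12, -12 (constant).
Newton forward-difference form: h_k = 2 + (-7)·C(k,1) + (-12)·C(k,2).
Continuing: …, -153, -220, -299, -390, …, h_{12} = -874.
Summing k = 0..12 (13 terms) gives -3952.

-3952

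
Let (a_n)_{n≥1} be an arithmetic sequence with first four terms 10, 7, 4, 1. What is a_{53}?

-146

Common difference d = -3.
a_n = 10 + (n - 1)·(-3).
a_{53} = 10 + 52·(-3) = -146.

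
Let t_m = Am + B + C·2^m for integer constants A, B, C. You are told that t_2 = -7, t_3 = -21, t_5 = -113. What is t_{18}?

-1048535

Write the equations: 2A + B + 4C = -7; 3A + B + 8C = -21; 5A + B + 32C = -113.
Subtracting the first from the second: A + 4C = -14.
Subtracting the second from the third: 2A + 24C = -92.
Solving: C = -4, A = 2, then B = 5.
So t_m = 2·m + 5 + (-4)·2^m; at m=18 this is -1048535.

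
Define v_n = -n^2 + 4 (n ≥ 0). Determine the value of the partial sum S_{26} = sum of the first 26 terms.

Over n = 0..25: Σn = 325, Σn² = 5525.
Total = (-1)·5525 + (4)·26 = -5421.

-5421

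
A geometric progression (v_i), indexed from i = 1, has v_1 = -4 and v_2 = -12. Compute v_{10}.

-78732

Common ratio r = 3.
v_i = (-4)·3^(i-1).
v_{10} = (-4)·3^9 = -78732.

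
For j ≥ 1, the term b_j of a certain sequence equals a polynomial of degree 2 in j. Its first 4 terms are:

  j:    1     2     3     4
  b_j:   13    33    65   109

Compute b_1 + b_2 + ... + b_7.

931

1st diffs: 20, 32, 44.
2nd diffs: 12, 12 (constant).
Newton forward-difference form: b_j = 13 + 20·C(j-1,1) + 12·C(j-1,2).
Continuing: 165, 233, 313.
Summing j = 1..7 (7 terms) gives 931.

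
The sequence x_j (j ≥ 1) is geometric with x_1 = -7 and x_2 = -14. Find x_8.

Common ratio r = 2.
x_j = (-7)·2^(j-1).
x_8 = (-7)·2^7 = -896.

-896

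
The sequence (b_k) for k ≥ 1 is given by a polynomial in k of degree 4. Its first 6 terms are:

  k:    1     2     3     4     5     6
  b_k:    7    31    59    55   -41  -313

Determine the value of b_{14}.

1st diffs: 24, 28, -4, -96, -272.
2nd diffs: 4, -32, -92, -176.
3rd diffs: -36, -60, -84.
4th diffs: -24, -24 (constant).
Newton forward-difference form: b_k = 7 + 24·C(k-1,1) + 4·C(k-1,2) + (-36)·C(k-1,3) + (-24)·C(k-1,4).
At k = 14: k-1 = 13, so b_{14} = 7 + 312 + 312 - 10296 - 17160 = -26825.

-26825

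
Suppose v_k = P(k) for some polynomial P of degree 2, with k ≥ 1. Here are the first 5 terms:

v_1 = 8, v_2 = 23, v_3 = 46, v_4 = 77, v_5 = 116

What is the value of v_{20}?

1661

1st diffs: 15, 23, 31, 39.
2nd diffs: 8, 8, 8 (constant).
So v_k = 4k^2 + 3k + 1.
Evaluating at k = 20 gives v_{20} = 1661.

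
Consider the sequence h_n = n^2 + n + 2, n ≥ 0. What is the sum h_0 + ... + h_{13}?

938

Over n = 0..13: Σn = 91, Σn² = 819.
Total = (1)·819 + (1)·91 + (2)·14 = 938.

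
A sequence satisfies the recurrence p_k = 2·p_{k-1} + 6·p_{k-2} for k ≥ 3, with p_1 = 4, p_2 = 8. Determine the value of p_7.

6496

Applying the relation repeatedly:
p_3 = 40;  p_4 = 128;  p_5 = 496;  p_6 = 1760;  p_7 = 6496.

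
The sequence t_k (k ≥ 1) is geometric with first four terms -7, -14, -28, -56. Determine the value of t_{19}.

-1835008

Common ratio r = 2.
t_k = (-7)·2^(k-1).
t_{19} = (-7)·2^18 = -1835008.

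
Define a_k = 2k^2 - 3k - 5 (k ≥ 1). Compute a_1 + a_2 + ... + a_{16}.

2504

Over k = 1..16: Σk = 136, Σk² = 1496.
Total = (2)·1496 + (-3)·136 + (-5)·16 = 2504.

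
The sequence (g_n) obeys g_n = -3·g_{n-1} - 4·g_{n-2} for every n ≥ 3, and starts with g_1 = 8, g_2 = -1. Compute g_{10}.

-3061

Step forward from the initial values:
g_3 = -29, g_4 = 91, g_5 = -157, g_6 = 107, g_7 = 307, g_8 = -1349, g_9 = 2819, g_{10} = -3061.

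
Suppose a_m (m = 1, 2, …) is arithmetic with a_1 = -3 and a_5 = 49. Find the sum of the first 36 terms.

Common difference d = (49 - (-3)) / (5 - 1) = 13.
a_m = -3 + (m - 1)·13.
a_{36} = 452; S = 36·(-3 + 452)/2 = 8082.

8082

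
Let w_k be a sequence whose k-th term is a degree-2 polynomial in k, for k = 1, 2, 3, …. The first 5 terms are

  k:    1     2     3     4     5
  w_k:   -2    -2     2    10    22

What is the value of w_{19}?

1st diffs: 0, 4, 8, 12.
2nd diffs: 4, 4, 4 (constant).
So w_k = 2k^2 - 6k + 2.
Evaluating at k = 19 gives w_{19} = 610.

610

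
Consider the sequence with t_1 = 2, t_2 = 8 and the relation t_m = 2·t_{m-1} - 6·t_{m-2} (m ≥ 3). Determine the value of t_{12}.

42368

Applying the relation repeatedly:
t_3 = 4, t_4 = -40, t_5 = -104, t_6 = 32, t_7 = 688, t_8 = 1184, t_9 = -1760, t_{10} = -10624, t_{11} = -10688, t_{12} = 42368.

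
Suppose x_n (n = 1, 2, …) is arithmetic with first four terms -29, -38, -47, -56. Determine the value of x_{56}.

-524

Common difference d = -9.
x_n = -29 + (n - 1)·(-9).
x_{56} = -29 + 55·(-9) = -524.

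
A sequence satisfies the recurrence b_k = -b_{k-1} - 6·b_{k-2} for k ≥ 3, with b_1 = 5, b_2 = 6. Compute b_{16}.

2625480

Step forward from the initial values:
b_3 = -36; b_4 = 0; b_5 = 216; …; b_{13} = -78840; b_{14} = -619704; b_{15} = 1092744; b_{16} = 2625480.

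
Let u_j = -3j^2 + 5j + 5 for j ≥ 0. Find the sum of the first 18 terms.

-4500

Over j = 0..17: Σj = 153, Σj² = 1785.
Total = (-3)·1785 + (5)·153 + (5)·18 = -4500.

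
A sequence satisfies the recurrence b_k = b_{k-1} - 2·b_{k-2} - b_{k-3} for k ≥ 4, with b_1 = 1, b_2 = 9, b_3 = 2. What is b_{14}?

b_4 = -17;  b_5 = -30;  b_6 = 2;  …;  b_{11} = -339;  b_{12} = 404;  b_{13} = 1426;  b_{14} = 957.

957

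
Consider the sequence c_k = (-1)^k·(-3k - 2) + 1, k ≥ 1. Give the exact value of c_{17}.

54

(-1)^17 = -1; -3k - 2 at k=17 is -53; so c_{17} = 54.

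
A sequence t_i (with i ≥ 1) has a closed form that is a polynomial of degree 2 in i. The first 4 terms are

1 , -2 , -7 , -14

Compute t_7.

-47

1st diffs: -3, -5, -7.
2nd diffs: -2, -2 (constant).
So t_i = -i^2 + 2.
Evaluating at i = 7 gives t_7 = -47.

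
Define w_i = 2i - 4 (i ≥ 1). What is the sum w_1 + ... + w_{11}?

88

Over i = 1..11: Σi = 66.
Total = (2)·66 + (-4)·11 = 88.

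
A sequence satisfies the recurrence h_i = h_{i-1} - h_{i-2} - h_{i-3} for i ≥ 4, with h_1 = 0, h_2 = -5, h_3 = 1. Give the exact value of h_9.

-16

Step forward from the initial values:
h_4 = 6  h_5 = 10  h_6 = 3  h_7 = -13  h_8 = -26  h_9 = -16.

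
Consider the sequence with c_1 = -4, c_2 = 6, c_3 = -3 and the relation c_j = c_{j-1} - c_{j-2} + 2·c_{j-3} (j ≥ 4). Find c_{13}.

Applying the relation repeatedly:
c_4 = -17; c_5 = -2; c_6 = 9; c_7 = -23; c_8 = -36; c_9 = 5; c_{10} = -5; c_{11} = -82; c_{12} = -67; c_{13} = 5.

5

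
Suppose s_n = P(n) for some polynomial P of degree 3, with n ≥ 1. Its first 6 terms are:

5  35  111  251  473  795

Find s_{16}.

13475

1st diffs: 30, 76, 140, 222, 322.
2nd diffs: 46, 64, 82, 100.
3rd diffs: 18, 18, 18 (constant).
So s_n = 3n^3 + 5n^2 - 6n + 3.
Evaluating at n = 16 gives s_{16} = 13475.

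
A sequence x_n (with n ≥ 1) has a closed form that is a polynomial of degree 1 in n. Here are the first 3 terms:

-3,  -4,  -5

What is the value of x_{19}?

1st diffs: -1, -1 (constant).
So x_n = -n - 2.
Evaluating at n = 19 gives x_{19} = -21.

-21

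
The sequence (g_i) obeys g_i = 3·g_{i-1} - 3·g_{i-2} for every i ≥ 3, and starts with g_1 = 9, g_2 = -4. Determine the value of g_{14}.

Applying the relation repeatedly:
g_3 = -39  g_4 = -105  g_5 = -198  …  g_{11} = 5346  g_{12} = 7533  g_{13} = 6561  g_{14} = -2916.

-2916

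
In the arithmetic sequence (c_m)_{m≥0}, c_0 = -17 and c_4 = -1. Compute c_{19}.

Common difference d = (-1 - (-17)) / (4 - 0) = 4.
c_m = -17 + (m - 0)·4.
c_{19} = -17 + 19·4 = 59.

59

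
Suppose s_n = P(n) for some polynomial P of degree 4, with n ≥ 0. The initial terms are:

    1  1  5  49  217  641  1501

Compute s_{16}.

1st diffs: 0, 4, 44, 168, 424, 860.
2nd diffs: 4, 40, 124, 256, 436.
3rd diffs: 36, 84, 132, 180.
4th diffs: 48, 48, 48 (constant).
So s_n = 2n^4 - 6n^3 + 6n^2 - 2n + 1.
Evaluating at n = 16 gives s_{16} = 108001.

108001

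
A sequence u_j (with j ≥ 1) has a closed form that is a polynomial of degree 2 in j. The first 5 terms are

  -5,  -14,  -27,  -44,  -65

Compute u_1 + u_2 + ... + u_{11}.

1st diffs: -9, -13, -17, -21.
2nd diffs: -4, -4, -4 (constant).
Newton forward-difference form: u_j = -5 + (-9)·C(j-1,1) + (-4)·C(j-1,2).
Continuing: …, -90, -119, -152, -189, …, u_{11} = -275.
Summing j = 1..11 (11 terms) gives -1210.

-1210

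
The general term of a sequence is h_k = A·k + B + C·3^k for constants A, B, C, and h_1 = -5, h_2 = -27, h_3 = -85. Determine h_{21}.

At k = 1, 2, 3: A + B + 3C = -5; 2A + B + 9C = -27; 3A + B + 27C = -85.
Subtracting the first from the second: A + 6C = -22.
Subtracting the second from the third: A + 18C = -58.
Solving: C = -3, A = -4, then B = 8.
So h_k = -4·k + 8 + (-3)·3^k; at k=21 this is -31381059685.

-31381059685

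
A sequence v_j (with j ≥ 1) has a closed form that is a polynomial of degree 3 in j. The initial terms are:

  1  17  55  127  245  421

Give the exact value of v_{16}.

8011

1st diffs: 16, 38, 72, 118, 176.
2nd diffs: 22, 34, 46, 58.
3rd diffs: 12, 12, 12 (constant).
Newton forward-difference form: v_j = 1 + 16·C(j-1,1) + 22·C(j-1,2) + 12·C(j-1,3).
At j = 16: j-1 = 15, so v_{16} = 1 + 240 + 2310 + 5460 = 8011.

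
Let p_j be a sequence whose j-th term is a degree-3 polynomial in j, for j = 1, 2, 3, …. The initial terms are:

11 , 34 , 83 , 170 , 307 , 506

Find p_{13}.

4643

1st diffs: 23, 49, 87, 137, 199.
2nd diffs: 26, 38, 50, 62.
3rd diffs: 12, 12, 12 (constant).
Newton forward-difference form: p_j = 11 + 23·C(j-1,1) + 26·C(j-1,2) + 12·C(j-1,3).
At j = 13: j-1 = 12, so p_{13} = 11 + 276 + 1716 + 2640 = 4643.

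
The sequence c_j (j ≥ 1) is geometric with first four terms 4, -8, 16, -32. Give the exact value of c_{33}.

17179869184

Common ratio r = -2.
c_j = 4·(-2)^(j-1).
c_{33} = 4·(-2)^32 = 17179869184.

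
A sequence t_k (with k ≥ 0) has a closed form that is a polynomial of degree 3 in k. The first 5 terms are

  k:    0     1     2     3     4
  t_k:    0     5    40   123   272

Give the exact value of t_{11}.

4675

1st diffs: 5, 35, 83, 149.
2nd diffs: 30, 48, 66.
3rd diffs: 18, 18 (constant).
Newton forward-difference form: t_k = 5·C(k,1) + 30·C(k,2) + 18·C(k,3).
At k = 11: k = 11, so t_{11} = 55 + 1650 + 2970 = 4675.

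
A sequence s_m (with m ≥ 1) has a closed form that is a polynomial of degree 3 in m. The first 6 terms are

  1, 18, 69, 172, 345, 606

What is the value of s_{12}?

1st diffs: 17, 51, 103, 173, 261.
2nd diffs: 34, 52, 70, 88.
3rd diffs: 18, 18, 18 (constant).
So s_m = 3m^3 - m^2 - m.
Evaluating at m = 12 gives s_{12} = 5028.

5028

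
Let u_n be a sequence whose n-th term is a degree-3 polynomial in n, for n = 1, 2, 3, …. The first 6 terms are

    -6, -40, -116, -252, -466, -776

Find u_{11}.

1st diffs: -34, -76, -136, -214, -310.
2nd diffs: -42, -60, -78, -96.
3rd diffs: -18, -18, -18 (constant).
Newton forward-difference form: u_n = -6 + (-34)·C(n-1,1) + (-42)·C(n-1,2) + (-18)·C(n-1,3).
At n = 11: n-1 = 10, so u_{11} = -6 - 340 - 1890 - 2160 = -4396.

-4396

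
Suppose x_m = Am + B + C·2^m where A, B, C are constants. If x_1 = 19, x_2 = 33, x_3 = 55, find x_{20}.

4194429

The three given values yield: A + B + 2C = 19; 2A + B + 4C = 33; 3A + B + 8C = 55.
Subtracting the first from the second: A + 2C = 14.
Subtracting the second from the third: A + 4C = 22.
Solving: C = 4, A = 6, then B = 5.
Therefore x_{20} = 120 + 5 + 4·1048576 = 4194429.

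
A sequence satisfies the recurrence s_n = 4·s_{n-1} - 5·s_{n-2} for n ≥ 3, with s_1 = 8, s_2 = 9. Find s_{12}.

66419

Iterate the recurrence:
s_3 = -4;  s_4 = -61;  s_5 = -224;  s_6 = -591;  s_7 = -1244;  s_8 = -2021;  s_9 = -1864;  s_{10} = 2649;  s_{11} = 19916;  s_{12} = 66419.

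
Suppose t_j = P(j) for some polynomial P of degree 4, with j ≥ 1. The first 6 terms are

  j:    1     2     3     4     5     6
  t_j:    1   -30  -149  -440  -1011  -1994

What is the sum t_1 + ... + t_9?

1st diffs: -31, -119, -291, -571, -983.
2nd diffs: -88, -172, -280, -412.
3rd diffs: -84, -108, -132.
4th diffs: -24, -24 (constant).
So t_j = -j^4 - 4j^3 + 5j^2 - 3j + 4.
Continuing: -3545, -5844, -9095.
Summing j = 1..9 (9 terms) gives -22107.

-22107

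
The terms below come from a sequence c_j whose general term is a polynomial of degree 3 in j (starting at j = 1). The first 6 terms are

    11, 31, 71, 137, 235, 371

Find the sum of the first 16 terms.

24696

1st diffs: 20, 40, 66, 98, 136.
2nd diffs: 20, 26, 32, 38.
3rd diffs: 6, 6, 6 (constant).
So c_j = j^3 + 4j^2 + j + 5.
Continuing: …, 551, 781, 1067, 1415, …, c_{16} = 5141.
Summing j = 1..16 (16 terms) gives 24696.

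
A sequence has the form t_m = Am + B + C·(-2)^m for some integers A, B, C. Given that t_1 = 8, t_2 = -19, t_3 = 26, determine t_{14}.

Plug in m = 1, 2, 3: A + B - 2C = 8; 2A + B + 4C = -19; 3A + B - 8C = 26.
Subtracting the first from the second: A + 6C = -27.
Subtracting the second from the third: A - 12C = 45.
Solving: C = -4, A = -3, then B = 3.
So t_m = -3·m + 3 + (-4)·(-2)^m; at m=14 this is -65575.

-65575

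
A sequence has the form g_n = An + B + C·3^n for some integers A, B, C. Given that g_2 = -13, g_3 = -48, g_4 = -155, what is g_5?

At n = 2, 3, 4: 2A + B + 9C = -13; 3A + B + 27C = -48; 4A + B + 81C = -155.
Subtracting the first from the second: A + 18C = -35.
Subtracting the second from the third: A + 54C = -107.
Solving: C = -2, A = 1, then B = 3.
So g_n = 1·n + 3 + (-2)·3^n; at n=5 this is -478.

-478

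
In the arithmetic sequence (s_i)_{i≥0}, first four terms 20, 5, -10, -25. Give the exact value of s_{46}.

-670

Common difference d = -15.
s_i = 20 + (i - 0)·(-15).
s_{46} = 20 + 46·(-15) = -670.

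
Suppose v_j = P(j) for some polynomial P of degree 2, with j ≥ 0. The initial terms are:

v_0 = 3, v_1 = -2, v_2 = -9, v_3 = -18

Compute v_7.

-74

1st diffs: -5, -7, -9.
2nd diffs: -2, -2 (constant).
Newton forward-difference form: v_j = 3 + (-5)·C(j,1) + (-2)·C(j,2).
At j = 7: j = 7, so v_7 = 3 - 35 - 42 = -74.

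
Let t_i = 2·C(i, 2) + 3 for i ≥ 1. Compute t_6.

33

C(6, 2) = 15, so t_6 = 33.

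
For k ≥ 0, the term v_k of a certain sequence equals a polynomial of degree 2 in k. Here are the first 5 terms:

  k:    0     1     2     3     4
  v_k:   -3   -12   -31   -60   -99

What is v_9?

1st diffs: -9, -19, -29, -39.
2nd diffs: -10, -10, -10 (constant).
Newton forward-difference form: v_k = -3 + (-9)·C(k,1) + (-10)·C(k,2).
At k = 9: k = 9, so v_9 = -3 - 81 - 360 = -444.

-444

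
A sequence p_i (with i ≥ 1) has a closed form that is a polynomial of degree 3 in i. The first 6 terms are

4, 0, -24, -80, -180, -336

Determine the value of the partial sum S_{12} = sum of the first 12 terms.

-10556

1st diffs: -4, -24, -56, -100, -156.
2nd diffs: -20, -32, -44, -56.
3rd diffs: -12, -12, -12 (constant).
Newton forward-difference form: p_i = 4 + (-4)·C(i-1,1) + (-20)·C(i-1,2) + (-12)·C(i-1,3).
Continuing: …, -560, -864, -1260, -1760, …, p_{12} = -3120.
Summing i = 1..12 (12 terms) gives -10556.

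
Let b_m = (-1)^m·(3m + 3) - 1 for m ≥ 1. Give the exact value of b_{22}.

(-1)^22 = 1; 3m + 3 at m=22 is 69; so b_{22} = 68.

68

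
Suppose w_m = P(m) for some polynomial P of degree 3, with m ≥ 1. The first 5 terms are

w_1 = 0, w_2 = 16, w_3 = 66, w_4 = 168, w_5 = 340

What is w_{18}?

1st diffs: 16, 50, 102, 172.
2nd diffs: 34, 52, 70.
3rd diffs: 18, 18 (constant).
Newton forward-difference form: w_m = 16·C(m-1,1) + 34·C(m-1,2) + 18·C(m-1,3).
At m = 18: m-1 = 17, so w_{18} = 272 + 4624 + 12240 = 17136.

17136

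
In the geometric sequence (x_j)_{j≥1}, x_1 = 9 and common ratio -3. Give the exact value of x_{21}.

x_j = 9·(-3)^(j-1).
x_{21} = 9·(-3)^20 = 31381059609.

31381059609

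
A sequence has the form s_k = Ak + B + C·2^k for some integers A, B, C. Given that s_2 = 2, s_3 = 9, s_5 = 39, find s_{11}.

At k = 2, 3, 5: 2A + B + 4C = 2; 3A + B + 8C = 9; 5A + B + 32C = 39.
Subtracting the first from the second: A + 4C = 7.
Subtracting the second from the third: 2A + 24C = 30.
Solving: C = 1, A = 3, then B = -8.
Therefore s_{11} = 33 + (-8) + 1·2048 = 2073.

2073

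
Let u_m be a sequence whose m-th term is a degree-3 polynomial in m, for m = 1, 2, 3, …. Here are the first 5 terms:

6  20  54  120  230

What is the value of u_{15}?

1st diffs: 14, 34, 66, 110.
2nd diffs: 20, 32, 44.
3rd diffs: 12, 12 (constant).
Newton forward-difference form: u_m = 6 + 14·C(m-1,1) + 20·C(m-1,2) + 12·C(m-1,3).
At m = 15: m-1 = 14, so u_{15} = 6 + 196 + 1820 + 4368 = 6390.

6390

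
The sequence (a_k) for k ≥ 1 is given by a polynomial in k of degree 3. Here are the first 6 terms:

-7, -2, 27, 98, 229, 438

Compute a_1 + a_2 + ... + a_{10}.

6815

1st diffs: 5, 29, 71, 131, 209.
2nd diffs: 24, 42, 60, 78.
3rd diffs: 18, 18, 18 (constant).
Newton forward-difference form: a_k = -7 + 5·C(k-1,1) + 24·C(k-1,2) + 18·C(k-1,3).
Continuing: 743, 1162, 1713, 2414.
Summing k = 1..10 (10 terms) gives 6815.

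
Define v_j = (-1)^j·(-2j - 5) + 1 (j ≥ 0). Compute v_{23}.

(-1)^23 = -1; -2j - 5 at j=23 is -51; so v_{23} = 52.

52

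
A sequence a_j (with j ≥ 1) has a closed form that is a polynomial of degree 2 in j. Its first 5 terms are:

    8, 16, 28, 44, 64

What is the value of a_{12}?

316

1st diffs: 8, 12, 16, 20.
2nd diffs: 4, 4, 4 (constant).
Newton forward-difference form: a_j = 8 + 8·C(j-1,1) + 4·C(j-1,2).
At j = 12: j-1 = 11, so a_{12} = 8 + 88 + 220 = 316.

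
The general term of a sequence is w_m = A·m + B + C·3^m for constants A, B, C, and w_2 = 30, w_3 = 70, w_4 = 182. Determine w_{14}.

9565998

The three given values yield: 2A + B + 9C = 30; 3A + B + 27C = 70; 4A + B + 81C = 182.
Subtracting the first from the second: A + 18C = 40.
Subtracting the second from the third: A + 54C = 112.
Solving: C = 2, A = 4, then B = 4.
Therefore w_{14} = 56 + 4 + 2·4782969 = 9565998.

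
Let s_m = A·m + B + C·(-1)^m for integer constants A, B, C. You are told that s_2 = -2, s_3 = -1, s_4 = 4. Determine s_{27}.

71

Plug in m = 2, 3, 4: 2A + B + C = -2; 3A + B - C = -1; 4A + B + C = 4.
Subtracting the first from the second: A - 2C = 1.
Subtracting the second from the third: A + 2C = 5.
Solving: C = 1, A = 3, then B = -9.
So s_m = 3·m + (-9) + 1·(-1)^m; at m=27 this is 71.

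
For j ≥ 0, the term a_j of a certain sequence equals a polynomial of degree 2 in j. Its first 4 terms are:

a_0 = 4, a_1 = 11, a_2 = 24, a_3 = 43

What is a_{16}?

836

1st diffs: 7, 13, 19.
2nd diffs: 6, 6 (constant).
So a_j = 3j^2 + 4j + 4.
Evaluating at j = 16 gives a_{16} = 836.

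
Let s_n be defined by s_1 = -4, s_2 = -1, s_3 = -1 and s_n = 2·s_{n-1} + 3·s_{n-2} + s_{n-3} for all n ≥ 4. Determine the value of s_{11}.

-19737

Compute successive terms:
s_4 = -9, s_5 = -22, s_6 = -72, s_7 = -219, s_8 = -676, s_9 = -2081, s_{10} = -6409, s_{11} = -19737.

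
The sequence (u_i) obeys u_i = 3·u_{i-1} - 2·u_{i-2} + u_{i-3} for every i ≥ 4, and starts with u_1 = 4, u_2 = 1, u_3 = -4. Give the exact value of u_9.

Step forward from the initial values:
u_4 = -10, u_5 = -21, u_6 = -47, u_7 = -109, u_8 = -254, u_9 = -591.

-591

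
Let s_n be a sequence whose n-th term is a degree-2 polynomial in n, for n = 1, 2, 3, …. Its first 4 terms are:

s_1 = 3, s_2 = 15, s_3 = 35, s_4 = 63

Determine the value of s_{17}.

1st diffs: 12, 20, 28.
2nd diffs: 8, 8 (constant).
So s_n = 4n^2 - 1.
Evaluating at n = 17 gives s_{17} = 1155.

1155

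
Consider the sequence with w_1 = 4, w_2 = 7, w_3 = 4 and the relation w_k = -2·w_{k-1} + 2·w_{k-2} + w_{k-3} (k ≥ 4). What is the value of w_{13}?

Iterate the recurrence:
w_4 = 10  w_5 = -5  w_6 = 34  w_7 = -68  w_8 = 199  w_9 = -500  w_{10} = 1330  w_{11} = -3461  w_{12} = 9082  w_{13} = -23756.

-23756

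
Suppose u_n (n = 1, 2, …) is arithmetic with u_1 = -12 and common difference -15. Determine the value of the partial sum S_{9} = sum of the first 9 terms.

-648

u_n = -12 + (n - 1)·(-15).
u_9 = -132; S = 9·(-12 + (-132))/2 = -648.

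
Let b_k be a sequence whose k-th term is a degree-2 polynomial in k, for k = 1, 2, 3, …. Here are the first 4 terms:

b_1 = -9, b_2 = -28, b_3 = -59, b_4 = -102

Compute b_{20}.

-2422

1st diffs: -19, -31, -43.
2nd diffs: -12, -12 (constant).
So b_k = -6k^2 - k - 2.
Evaluating at k = 20 gives b_{20} = -2422.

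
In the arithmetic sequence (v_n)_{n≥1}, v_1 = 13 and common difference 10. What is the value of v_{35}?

353

v_n = 13 + (n - 1)·10.
v_{35} = 13 + 34·10 = 353.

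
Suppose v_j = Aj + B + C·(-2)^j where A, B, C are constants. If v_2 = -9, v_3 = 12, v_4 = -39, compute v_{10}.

-2073

Plug in j = 2, 3, 4: 2A + B + 4C = -9; 3A + B - 8C = 12; 4A + B + 16C = -39.
Subtracting the first from the second: A - 12C = 21.
Subtracting the second from the third: A + 24C = -51.
Solving: C = -2, A = -3, then B = 5.
Therefore v_{10} = -30 + 5 + (-2)·1024 = -2073.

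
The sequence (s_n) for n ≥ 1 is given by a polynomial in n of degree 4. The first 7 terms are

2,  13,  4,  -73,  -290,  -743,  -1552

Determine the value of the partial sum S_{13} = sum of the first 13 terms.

1st diffs: 11, -9, -77, -217, -453, -809.
2nd diffs: -20, -68, -140, -236, -356.
3rd diffs: -48, -72, -96, -120.
4th diffs: -24, -24, -24 (constant).
Newton forward-difference form: s_n = 2 + 11·C(n-1,1) + (-20)·C(n-1,2) + (-48)·C(n-1,3) + (-24)·C(n-1,4).
Continuing: …, -2861, -4838, -7675, -11588, …, s_{13} = -23626.
Summing n = 1..13 (13 terms) gives -70044.

-70044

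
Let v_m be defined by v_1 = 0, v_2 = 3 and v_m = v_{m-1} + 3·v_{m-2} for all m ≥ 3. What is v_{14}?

v_3 = 3, v_4 = 12, v_5 = 21, …, v_{11} = 3477, v_{12} = 8049, v_{13} = 18480, v_{14} = 42627.

42627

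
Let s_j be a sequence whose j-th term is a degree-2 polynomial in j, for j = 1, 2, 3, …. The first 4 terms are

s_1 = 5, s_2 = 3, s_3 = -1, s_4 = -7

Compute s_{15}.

1st diffs: -2, -4, -6.
2nd diffs: -2, -2 (constant).
So s_j = -j^2 + j + 5.
Evaluating at j = 15 gives s_{15} = -205.

-205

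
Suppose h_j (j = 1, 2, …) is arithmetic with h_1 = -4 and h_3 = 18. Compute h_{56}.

Common difference d = (18 - (-4)) / (3 - 1) = 11.
h_j = -4 + (j - 1)·11.
h_{56} = -4 + 55·11 = 601.

601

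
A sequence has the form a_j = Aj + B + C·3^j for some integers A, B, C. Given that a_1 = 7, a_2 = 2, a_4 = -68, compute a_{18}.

-387420462

At j = 1, 2, 4: A + B + 3C = 7; 2A + B + 9C = 2; 4A + B + 81C = -68.
Subtracting the first from the second: A + 6C = -5.
Subtracting the second from the third: 2A + 72C = -70.
Solving: C = -1, A = 1, then B = 9.
Therefore a_{18} = 18 + 9 + (-1)·387420489 = -387420462.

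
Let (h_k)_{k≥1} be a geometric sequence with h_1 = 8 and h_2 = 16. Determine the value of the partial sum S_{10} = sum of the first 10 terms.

8184

Common ratio r = 2.
h_k = 8·2^(k-1).
S = 8·(2^10 - 1)/(2 - 1) = 8·(1024 - 1)/(1) = 8184.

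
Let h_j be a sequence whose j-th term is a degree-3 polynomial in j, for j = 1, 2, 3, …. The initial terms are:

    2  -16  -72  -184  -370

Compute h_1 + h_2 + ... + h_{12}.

-18434

1st diffs: -18, -56, -112, -186.
2nd diffs: -38, -56, -74.
3rd diffs: -18, -18 (constant).
So h_j = -3j^3 - j^2 + 6j.
Continuing: …, -648, -1036, -1552, -2214, …, h_{12} = -5256.
Summing j = 1..12 (12 terms) gives -18434.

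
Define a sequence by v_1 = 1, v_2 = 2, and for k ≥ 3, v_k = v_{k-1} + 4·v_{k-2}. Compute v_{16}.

1158574

Step forward from the initial values:
v_3 = 6  v_4 = 14  v_5 = 38  …  v_{13} = 68966  v_{14} = 176542  v_{15} = 452406  v_{16} = 1158574.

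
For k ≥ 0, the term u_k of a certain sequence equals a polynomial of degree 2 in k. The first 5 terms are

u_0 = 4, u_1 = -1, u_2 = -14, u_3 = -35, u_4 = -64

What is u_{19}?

1st diffs: -5, -13, -21, -29.
2nd diffs: -8, -8, -8 (constant).
Newton forward-difference form: u_k = 4 + (-5)·C(k,1) + (-8)·C(k,2).
At k = 19: k = 19, so u_{19} = 4 - 95 - 1368 = -1459.

-1459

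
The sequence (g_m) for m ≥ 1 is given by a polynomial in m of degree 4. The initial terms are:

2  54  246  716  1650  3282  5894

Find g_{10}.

23150

1st diffs: 52, 192, 470, 934, 1632, 2612.
2nd diffs: 140, 278, 464, 698, 980.
3rd diffs: 138, 186, 234, 282.
4th diffs: 48, 48, 48 (constant).
So g_m = 2m^4 + 3m^3 + 2m^2 - 5m.
Evaluating at m = 10 gives g_{10} = 23150.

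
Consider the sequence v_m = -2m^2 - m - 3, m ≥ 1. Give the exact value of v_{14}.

v_{14} = -2·14^2 - 1·14 - 3 = -409.

-409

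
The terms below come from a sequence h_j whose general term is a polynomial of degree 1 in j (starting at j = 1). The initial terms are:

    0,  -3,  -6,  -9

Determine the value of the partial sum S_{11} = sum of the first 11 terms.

1st diffs: -3, -3, -3 (constant).
So h_j = -3j + 3.
Continuing: …, -12, -15, -18, -21, …, h_{11} = -30.
Summing j = 1..11 (11 terms) gives -165.

-165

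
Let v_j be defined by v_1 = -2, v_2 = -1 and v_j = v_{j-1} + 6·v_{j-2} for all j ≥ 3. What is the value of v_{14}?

Compute successive terms:
v_3 = -13; v_4 = -19; v_5 = -97; …; v_{11} = -60073; v_{12} = -175099; v_{13} = -535537; v_{14} = -1586131.
(Characteristic roots are 3 and -2.)

-1586131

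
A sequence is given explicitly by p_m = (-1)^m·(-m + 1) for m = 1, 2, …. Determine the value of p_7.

6

(-1)^7 = -1; -m + 1 at m=7 is -6; so p_7 = 6.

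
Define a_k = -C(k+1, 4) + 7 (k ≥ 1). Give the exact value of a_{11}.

-488

C(12, 4) = 495, so a_{11} = -488.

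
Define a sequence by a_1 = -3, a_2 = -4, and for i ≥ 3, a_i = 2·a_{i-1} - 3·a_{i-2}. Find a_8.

-142

Compute successive terms:
a_3 = 1; a_4 = 14; a_5 = 25; a_6 = 8; a_7 = -59; a_8 = -142.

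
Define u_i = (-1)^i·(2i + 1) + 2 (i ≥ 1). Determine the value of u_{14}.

31

(-1)^14 = 1; 2i + 1 at i=14 is 29; so u_{14} = 31.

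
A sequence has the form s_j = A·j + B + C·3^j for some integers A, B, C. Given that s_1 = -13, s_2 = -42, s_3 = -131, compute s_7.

-10927

At j = 1, 2, 3: A + B + 3C = -13; 2A + B + 9C = -42; 3A + B + 27C = -131.
Subtracting the first from the second: A + 6C = -29.
Subtracting the second from the third: A + 18C = -89.
Solving: C = -5, A = 1, then B = 1.
Therefore s_7 = 7 + 1 + (-5)·2187 = -10927.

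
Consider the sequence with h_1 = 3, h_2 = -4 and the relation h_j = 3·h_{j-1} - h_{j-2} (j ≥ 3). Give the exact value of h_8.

Iterate the recurrence:
h_3 = -15;  h_4 = -41;  h_5 = -108;  h_6 = -283;  h_7 = -741;  h_8 = -1940.

-1940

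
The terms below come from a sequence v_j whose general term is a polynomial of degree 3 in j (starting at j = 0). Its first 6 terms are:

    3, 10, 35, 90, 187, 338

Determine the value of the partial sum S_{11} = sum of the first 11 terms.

7348

1st diffs: 7, 25, 55, 97, 151.
2nd diffs: 18, 30, 42, 54.
3rd diffs: 12, 12, 12 (constant).
Newton forward-difference form: v_j = 3 + 7·C(j,1) + 18·C(j,2) + 12·C(j,3).
Continuing: …, 555, 850, 1235, 1722, …, v_{10} = 2323.
Summing j = 0..10 (11 terms) gives 7348.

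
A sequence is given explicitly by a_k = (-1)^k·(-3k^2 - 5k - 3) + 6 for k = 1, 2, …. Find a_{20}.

-1297

(-1)^20 = 1; -3k^2 - 5k - 3 at k=20 is -1303; so a_{20} = -1297.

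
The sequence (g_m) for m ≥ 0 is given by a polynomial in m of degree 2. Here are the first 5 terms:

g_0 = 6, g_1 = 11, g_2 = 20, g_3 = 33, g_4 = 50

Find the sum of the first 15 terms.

2435

1st diffs: 5, 9, 13, 17.
2nd diffs: 4, 4, 4 (constant).
So g_m = 2m^2 + 3m + 6.
Continuing: …, 71, 96, 125, 158, …, g_{14} = 440.
Summing m = 0..14 (15 terms) gives 2435.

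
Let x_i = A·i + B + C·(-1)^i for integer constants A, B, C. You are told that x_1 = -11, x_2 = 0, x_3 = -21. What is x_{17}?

-91

Write the equations: A + B - C = -11; 2A + B + C = 0; 3A + B - C = -21.
Subtracting the first from the second: A + 2C = 11.
Subtracting the second from the third: A - 2C = -21.
Solving: C = 8, A = -5, then B = 2.
So x_i = -5·i + 2 + 8·(-1)^i; at i=17 this is -91.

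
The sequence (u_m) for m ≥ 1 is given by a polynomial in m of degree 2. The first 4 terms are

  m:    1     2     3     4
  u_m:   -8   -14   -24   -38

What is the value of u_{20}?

-806

1st diffs: -6, -10, -14.
2nd diffs: -4, -4 (constant).
So u_m = -2m^2 - 6.
Evaluating at m = 20 gives u_{20} = -806.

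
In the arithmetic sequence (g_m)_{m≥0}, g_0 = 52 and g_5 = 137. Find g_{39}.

715

Common difference d = (137 - 52) / (5 - 0) = 17.
g_m = 52 + (m - 0)·17.
g_{39} = 52 + 39·17 = 715.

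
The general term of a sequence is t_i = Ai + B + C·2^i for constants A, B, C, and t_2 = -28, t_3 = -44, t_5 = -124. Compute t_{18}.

At i = 2, 3, 5: 2A + B + 4C = -28; 3A + B + 8C = -44; 5A + B + 32C = -124.
Subtracting the first from the second: A + 4C = -16.
Subtracting the second from the third: 2A + 24C = -80.
Solving: C = -3, A = -4, then B = -8.
Therefore t_{18} = -72 + (-8) + (-3)·262144 = -786512.

-786512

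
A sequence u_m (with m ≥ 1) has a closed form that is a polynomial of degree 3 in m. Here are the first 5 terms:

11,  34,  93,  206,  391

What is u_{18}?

1st diffs: 23, 59, 113, 185.
2nd diffs: 36, 54, 72.
3rd diffs: 18, 18 (constant).
Newton forward-difference form: u_m = 11 + 23·C(m-1,1) + 36·C(m-1,2) + 18·C(m-1,3).
At m = 18: m-1 = 17, so u_{18} = 11 + 391 + 4896 + 12240 = 17538.

17538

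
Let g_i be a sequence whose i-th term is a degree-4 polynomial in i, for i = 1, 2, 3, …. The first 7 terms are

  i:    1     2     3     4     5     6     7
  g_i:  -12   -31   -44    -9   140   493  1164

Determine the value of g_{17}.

1st diffs: -19, -13, 35, 149, 353, 671.
2nd diffs: 6, 48, 114, 204, 318.
3rd diffs: 42, 66, 90, 114.
4th diffs: 24, 24, 24 (constant).
Newton forward-difference form: g_i = -12 + (-19)·C(i-1,1) + 6·C(i-1,2) + 42·C(i-1,3) + 24·C(i-1,4).
At i = 17: i-1 = 16, so g_{17} = -12 - 304 + 720 + 23520 + 43680 = 67604.

67604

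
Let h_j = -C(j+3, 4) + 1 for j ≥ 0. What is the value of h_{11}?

-1000

C(14, 4) = 1001, so h_{11} = -1000.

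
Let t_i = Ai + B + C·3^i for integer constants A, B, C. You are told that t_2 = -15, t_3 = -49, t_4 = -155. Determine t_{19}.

At i = 2, 3, 4: 2A + B + 9C = -15; 3A + B + 27C = -49; 4A + B + 81C = -155.
Subtracting the first from the second: A + 18C = -34.
Subtracting the second from the third: A + 54C = -106.
Solving: C = -2, A = 2, then B = -1.
Therefore t_{19} = 38 + (-1) + (-2)·1162261467 = -2324522897.

-2324522897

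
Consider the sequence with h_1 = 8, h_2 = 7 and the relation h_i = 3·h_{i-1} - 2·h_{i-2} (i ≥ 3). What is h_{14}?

-8183

Step forward from the initial values:
h_3 = 5; h_4 = 1; h_5 = -7; …; h_{11} = -1015; h_{12} = -2039; h_{13} = -4087; h_{14} = -8183.
(Characteristic roots are 2 and 1.)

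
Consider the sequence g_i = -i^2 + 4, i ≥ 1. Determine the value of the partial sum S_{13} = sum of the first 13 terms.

Over i = 1..13: Σi = 91, Σi² = 819.
Total = (-1)·819 + (4)·13 = -767.

-767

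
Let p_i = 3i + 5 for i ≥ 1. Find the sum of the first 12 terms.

294

Over i = 1..12: Σi = 78.
Total = (3)·78 + (5)·12 = 294.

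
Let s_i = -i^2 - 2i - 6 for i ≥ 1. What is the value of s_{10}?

-126

s_{10} = -1·10^2 - 2·10 - 6 = -126.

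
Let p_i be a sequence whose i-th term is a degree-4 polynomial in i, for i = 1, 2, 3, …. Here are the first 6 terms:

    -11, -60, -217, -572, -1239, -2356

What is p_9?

-10147

1st diffs: -49, -157, -355, -667, -1117.
2nd diffs: -108, -198, -312, -450.
3rd diffs: -90, -114, -138.
4th diffs: -24, -24 (constant).
Newton forward-difference form: p_i = -11 + (-49)·C(i-1,1) + (-108)·C(i-1,2) + (-90)·C(i-1,3) + (-24)·C(i-1,4).
At i = 9: i-1 = 8, so p_9 = -11 - 392 - 3024 - 5040 - 1680 = -10147.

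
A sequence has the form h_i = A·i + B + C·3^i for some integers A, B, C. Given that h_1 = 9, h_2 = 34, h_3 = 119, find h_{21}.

At i = 1, 2, 3: A + B + 3C = 9; 2A + B + 9C = 34; 3A + B + 27C = 119.
Subtracting the first from the second: A + 6C = 25.
Subtracting the second from the third: A + 18C = 85.
Solving: C = 5, A = -5, then B = -1.
Hence h_{21} = -5·21 + (-1) + 5·10460353203 = 52301765909.

52301765909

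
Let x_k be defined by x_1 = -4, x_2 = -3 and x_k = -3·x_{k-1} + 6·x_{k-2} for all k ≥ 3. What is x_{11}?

x_3 = -15  x_4 = 27  x_5 = -171  x_6 = 675  x_7 = -3051  x_8 = 13203  x_9 = -57915  x_{10} = 252963  x_{11} = -1106379.

-1106379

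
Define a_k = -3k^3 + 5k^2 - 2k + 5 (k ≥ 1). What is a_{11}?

-3405

a_{11} = -3·11^3 + 5·11^2 - 2·11 + 5 = -3405.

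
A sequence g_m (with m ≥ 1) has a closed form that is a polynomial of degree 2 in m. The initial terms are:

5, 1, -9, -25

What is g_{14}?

1st diffs: -4, -10, -16.
2nd diffs: -6, -6 (constant).
Newton forward-difference form: g_m = 5 + (-4)·C(m-1,1) + (-6)·C(m-1,2).
At m = 14: m-1 = 13, so g_{14} = 5 - 52 - 468 = -515.

-515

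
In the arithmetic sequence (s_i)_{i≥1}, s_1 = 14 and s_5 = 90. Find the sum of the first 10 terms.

Common difference d = (90 - 14) / (5 - 1) = 19.
s_i = 14 + (i - 1)·19.
s_{10} = 185; S = 10·(14 + 185)/2 = 995.

995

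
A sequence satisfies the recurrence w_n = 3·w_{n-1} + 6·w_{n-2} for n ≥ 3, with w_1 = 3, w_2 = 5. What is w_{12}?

Applying the relation repeatedly:
w_3 = 33;  w_4 = 129;  w_5 = 585;  w_6 = 2529;  w_7 = 11097;  w_8 = 48465;  w_9 = 211977;  w_{10} = 926721;  w_{11} = 4052025;  w_{12} = 17716401.

17716401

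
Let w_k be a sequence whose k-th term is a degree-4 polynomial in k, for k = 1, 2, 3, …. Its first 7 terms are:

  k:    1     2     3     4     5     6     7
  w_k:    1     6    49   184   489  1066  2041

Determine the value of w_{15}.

1st diffs: 5, 43, 135, 305, 577, 975.
2nd diffs: 38, 92, 170, 272, 398.
3rd diffs: 54, 78, 102, 126.
4th diffs: 24, 24, 24 (constant).
So w_k = k^4 - k^3 - 3k + 4.
Evaluating at k = 15 gives w_{15} = 47209.

47209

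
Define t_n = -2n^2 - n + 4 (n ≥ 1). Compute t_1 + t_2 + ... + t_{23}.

Over n = 1..23: Σn = 276, Σn² = 4324.
Total = (-2)·4324 + (-1)·276 + (4)·23 = -8832.

-8832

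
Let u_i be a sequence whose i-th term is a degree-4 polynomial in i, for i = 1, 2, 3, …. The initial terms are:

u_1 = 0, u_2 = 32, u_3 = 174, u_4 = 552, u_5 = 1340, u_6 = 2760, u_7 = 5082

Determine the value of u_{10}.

20880

1st diffs: 32, 142, 378, 788, 1420, 2322.
2nd diffs: 110, 236, 410, 632, 902.
3rd diffs: 126, 174, 222, 270.
4th diffs: 48, 48, 48 (constant).
Newton forward-difference form: u_i = 32·C(i-1,1) + 110·C(i-1,2) + 126·C(i-1,3) + 48·C(i-1,4).
At i = 10: i-1 = 9, so u_{10} = 288 + 3960 + 10584 + 6048 = 20880.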